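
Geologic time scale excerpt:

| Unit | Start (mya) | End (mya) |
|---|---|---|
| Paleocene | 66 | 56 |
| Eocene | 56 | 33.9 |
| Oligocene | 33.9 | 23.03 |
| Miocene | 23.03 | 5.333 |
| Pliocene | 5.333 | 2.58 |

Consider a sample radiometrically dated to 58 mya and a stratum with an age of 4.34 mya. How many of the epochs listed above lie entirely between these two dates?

3

The older date is 58 Ma and the younger is 4.34 Ma.
Epochs with start < 58 and end > 4.34 Ma: Eocene (56–33.9), Oligocene (33.9–23.03), Miocene (23.03–5.333).
That is 3 complete epochs.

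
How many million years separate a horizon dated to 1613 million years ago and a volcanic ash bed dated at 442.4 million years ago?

1170.6 million years

1613 − 442.4 = 1170.6 million years.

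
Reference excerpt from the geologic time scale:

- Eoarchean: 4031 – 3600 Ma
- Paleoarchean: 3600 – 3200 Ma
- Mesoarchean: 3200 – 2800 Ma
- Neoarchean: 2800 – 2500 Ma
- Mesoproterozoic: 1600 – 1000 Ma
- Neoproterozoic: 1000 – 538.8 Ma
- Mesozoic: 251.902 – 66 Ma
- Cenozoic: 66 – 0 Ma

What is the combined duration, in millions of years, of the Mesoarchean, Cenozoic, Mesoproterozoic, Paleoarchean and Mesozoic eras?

1651.902 million years

Duration is start − end for each: (3200 − 2800) + (66 − 0) + (1600 − 1000) + (3600 − 3200) + (251.902 − 66).
That is 400 + 66 + 600 + 400 + 185.902, which totals 1651.902 million years.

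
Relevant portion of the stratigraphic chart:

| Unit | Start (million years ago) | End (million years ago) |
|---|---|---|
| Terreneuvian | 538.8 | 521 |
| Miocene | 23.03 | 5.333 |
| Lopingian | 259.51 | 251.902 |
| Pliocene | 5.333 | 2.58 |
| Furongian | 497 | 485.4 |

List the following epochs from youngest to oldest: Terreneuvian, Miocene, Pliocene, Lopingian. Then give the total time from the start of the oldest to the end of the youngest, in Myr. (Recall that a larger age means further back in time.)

Pliocene, Miocene, Lopingian, Terreneuvian; total span 536.22 Myr

From the excerpt: Terreneuvian 538.8–521; Miocene 23.03–5.333; Pliocene 5.333–2.58; Lopingian 259.51–251.902 (Ma).
Larger Ma is earlier, so the oldest is Terreneuvian and the youngest is Pliocene; youngest to oldest: Pliocene, Miocene, Lopingian, Terreneuvian.
Oldest start 538.8 minus youngest end 2.58 gives 536.22 Myr overall.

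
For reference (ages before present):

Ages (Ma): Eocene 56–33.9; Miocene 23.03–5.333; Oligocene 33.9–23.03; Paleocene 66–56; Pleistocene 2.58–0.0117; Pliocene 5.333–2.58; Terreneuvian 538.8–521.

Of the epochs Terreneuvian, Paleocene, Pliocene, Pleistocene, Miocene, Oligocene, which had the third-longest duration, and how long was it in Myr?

Start − end for each: Terreneuvian 538.8 − 521 = 17.8; Paleocene 66 − 56 = 10; Pliocene 5.333 − 2.58 = 2.753; Pleistocene 2.58 − 0.0117 = 2.5683; Miocene 23.03 − 5.333 = 17.697; Oligocene 33.9 − 23.03 = 10.87.
Ranking these from longest: Terreneuvian > Miocene > Oligocene > Paleocene > Pliocene > Pleistocene.
Position 3 in that ranking is Oligocene, which lasted 10.87 Myr.

Oligocene, 10.87 million years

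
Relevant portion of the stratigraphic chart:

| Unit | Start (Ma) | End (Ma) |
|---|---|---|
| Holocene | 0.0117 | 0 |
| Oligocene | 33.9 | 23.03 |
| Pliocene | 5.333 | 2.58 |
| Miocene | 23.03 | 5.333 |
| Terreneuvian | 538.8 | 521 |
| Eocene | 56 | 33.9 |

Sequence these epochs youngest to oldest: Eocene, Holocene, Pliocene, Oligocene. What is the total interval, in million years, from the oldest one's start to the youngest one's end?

From the excerpt: Eocene 56–33.9; Holocene 0.0117–0; Pliocene 5.333–2.58; Oligocene 33.9–23.03 (Ma).
Larger Ma is earlier, so the oldest is Eocene and the youngest is Holocene; youngest to oldest: Holocene, Pliocene, Oligocene, Eocene.
Oldest start 56 minus youngest end 0 gives 56 Myr overall.

Holocene → Pliocene → Oligocene → Eocene; total span 56 Myr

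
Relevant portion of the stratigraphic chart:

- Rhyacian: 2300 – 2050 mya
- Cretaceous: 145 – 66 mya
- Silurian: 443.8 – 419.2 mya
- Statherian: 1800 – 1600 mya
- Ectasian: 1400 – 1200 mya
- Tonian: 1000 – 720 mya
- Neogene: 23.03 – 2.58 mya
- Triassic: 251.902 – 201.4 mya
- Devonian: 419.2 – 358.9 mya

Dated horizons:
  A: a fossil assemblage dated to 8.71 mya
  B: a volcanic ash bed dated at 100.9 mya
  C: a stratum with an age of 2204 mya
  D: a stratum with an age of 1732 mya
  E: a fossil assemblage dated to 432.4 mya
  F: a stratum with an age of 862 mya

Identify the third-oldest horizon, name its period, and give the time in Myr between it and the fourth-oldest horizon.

Sorted oldest-first by Ma: C (2204), D (1732), F (862), E (432.4), B (100.9), A (8.71).
The third oldest is F at 862 Ma, which lies in 1000–720 Ma: the Tonian.
The fourth oldest is E at 432.4 Ma; separation = |862 − 432.4| = 429.6 Myr.

F, in the Tonian; 429.6 million years to E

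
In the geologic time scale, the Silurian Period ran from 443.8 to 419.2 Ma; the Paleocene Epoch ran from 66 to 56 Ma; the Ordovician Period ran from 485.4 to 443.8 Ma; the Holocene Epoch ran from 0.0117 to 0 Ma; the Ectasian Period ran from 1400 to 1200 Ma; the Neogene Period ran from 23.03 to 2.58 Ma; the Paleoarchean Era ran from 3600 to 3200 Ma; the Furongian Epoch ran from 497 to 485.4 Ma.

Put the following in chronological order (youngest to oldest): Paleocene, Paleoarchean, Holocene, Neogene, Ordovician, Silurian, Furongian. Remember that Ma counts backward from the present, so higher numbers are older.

Holocene, Neogene, Paleocene, Silurian, Ordovician, Furongian, Paleoarchean

Read off each span (Ma): Paleocene 66–56; Paleoarchean 3600–3200; Holocene 0.0117–0; Neogene 23.03–2.58; Ordovician 485.4–443.8; Silurian 443.8–419.2; Furongian 497–485.4.
Larger Ma is older, so oldest→youngest is Paleoarchean, Furongian, Ordovician, Silurian, Paleocene, Neogene, Holocene; reverse it for youngest→oldest.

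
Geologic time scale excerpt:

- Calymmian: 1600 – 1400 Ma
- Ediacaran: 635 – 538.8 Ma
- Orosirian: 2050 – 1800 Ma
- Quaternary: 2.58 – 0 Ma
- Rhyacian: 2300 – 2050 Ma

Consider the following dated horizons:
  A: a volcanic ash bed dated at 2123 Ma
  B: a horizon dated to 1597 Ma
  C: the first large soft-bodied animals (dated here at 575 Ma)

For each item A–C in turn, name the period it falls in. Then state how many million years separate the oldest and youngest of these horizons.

A — Rhyacian; B — Calymmian; C — Ediacaran; span 1548 million years

Match each age against the start–end ranges in the excerpt: A = 2123 Ma → Rhyacian (2300–2050); B = 1597 Ma → Calymmian (1600–1400); C = 575 Ma → Ediacaran (635–538.8).
The largest age is 2123 Ma and the smallest is 575 Ma; their difference is 1548 Myr.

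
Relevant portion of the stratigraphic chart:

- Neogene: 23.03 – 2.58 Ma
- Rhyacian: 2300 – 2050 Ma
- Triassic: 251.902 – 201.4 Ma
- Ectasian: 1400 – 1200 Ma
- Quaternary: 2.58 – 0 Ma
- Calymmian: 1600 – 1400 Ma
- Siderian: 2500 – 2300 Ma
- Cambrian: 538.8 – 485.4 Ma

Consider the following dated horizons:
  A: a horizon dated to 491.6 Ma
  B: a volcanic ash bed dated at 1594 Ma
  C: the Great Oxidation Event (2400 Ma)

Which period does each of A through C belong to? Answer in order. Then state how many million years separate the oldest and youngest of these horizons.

A: 491.6 Ma lies in 538.8–485.4 Ma, so Cambrian.
B: 1594 Ma lies in 1600–1400 Ma, so Calymmian.
C: 2400 Ma lies in 2500–2300 Ma, so Siderian.
Oldest = 2400 Ma, youngest = 491.6 Ma → span 1908.4 Myr.

A — Cambrian; B — Calymmian; C — Siderian; span 1908.4 million years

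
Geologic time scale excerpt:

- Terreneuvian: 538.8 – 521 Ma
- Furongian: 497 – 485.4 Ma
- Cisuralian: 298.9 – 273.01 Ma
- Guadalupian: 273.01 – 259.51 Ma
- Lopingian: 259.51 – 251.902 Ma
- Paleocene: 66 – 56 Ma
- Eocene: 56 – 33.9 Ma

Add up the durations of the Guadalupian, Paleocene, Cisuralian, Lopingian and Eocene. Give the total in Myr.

79.098 million years

Duration is start − end for each: (273.01 − 259.51) + (66 − 56) + (298.9 − 273.01) + (259.51 − 251.902) + (56 − 33.9).
That is 13.5 + 10 + 25.89 + 7.608 + 22.1, which totals 79.098 million years.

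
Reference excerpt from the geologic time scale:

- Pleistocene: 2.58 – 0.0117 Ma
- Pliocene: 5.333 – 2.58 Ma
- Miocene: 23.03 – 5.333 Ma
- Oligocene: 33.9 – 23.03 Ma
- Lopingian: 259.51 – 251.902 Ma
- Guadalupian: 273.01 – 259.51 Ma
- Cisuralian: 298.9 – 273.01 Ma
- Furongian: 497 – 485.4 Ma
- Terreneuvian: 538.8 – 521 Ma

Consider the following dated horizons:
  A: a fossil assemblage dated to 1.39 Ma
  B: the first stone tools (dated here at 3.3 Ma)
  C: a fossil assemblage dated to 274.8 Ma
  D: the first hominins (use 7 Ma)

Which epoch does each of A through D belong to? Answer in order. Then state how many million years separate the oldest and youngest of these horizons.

A — Pleistocene; B — Pliocene; C — Cisuralian; D — Miocene; span 273.41 million years

A: 1.39 Ma lies in 2.58–0.0117 Ma, so Pleistocene.
B: 3.3 Ma lies in 5.333–2.58 Ma, so Pliocene.
C: 274.8 Ma lies in 298.9–273.01 Ma, so Cisuralian.
D: 7 Ma lies in 23.03–5.333 Ma, so Miocene.
Oldest = 274.8 Ma, youngest = 1.39 Ma → span 273.41 Myr.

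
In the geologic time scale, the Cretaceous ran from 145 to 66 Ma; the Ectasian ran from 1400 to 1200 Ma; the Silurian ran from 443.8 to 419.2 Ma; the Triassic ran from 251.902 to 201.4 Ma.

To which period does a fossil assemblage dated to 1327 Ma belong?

1327 Ma lies between 1400 and 1200 Ma, so it falls in the Ectasian.

Ectasian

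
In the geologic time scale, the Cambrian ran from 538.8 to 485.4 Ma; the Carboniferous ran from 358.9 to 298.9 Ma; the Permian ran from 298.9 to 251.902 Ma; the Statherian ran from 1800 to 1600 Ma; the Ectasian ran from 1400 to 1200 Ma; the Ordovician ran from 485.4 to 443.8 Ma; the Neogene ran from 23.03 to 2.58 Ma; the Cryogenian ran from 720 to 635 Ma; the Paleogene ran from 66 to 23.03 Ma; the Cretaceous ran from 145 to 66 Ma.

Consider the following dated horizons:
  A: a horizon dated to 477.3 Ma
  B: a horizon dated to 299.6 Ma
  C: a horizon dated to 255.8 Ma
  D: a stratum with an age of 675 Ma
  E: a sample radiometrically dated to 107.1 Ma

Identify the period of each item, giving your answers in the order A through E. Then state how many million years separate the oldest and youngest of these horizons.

A — Ordovician; B — Carboniferous; C — Permian; D — Cryogenian; E — Cretaceous; span 567.9 million years

A: 477.3 Ma lies in 485.4–443.8 Ma, so Ordovician.
B: 299.6 Ma lies in 358.9–298.9 Ma, so Carboniferous.
C: 255.8 Ma lies in 298.9–251.902 Ma, so Permian.
D: 675 Ma lies in 720–635 Ma, so Cryogenian.
E: 107.1 Ma lies in 145–66 Ma, so Cretaceous.
Oldest = 675 Ma, youngest = 107.1 Ma → span 567.9 Myr.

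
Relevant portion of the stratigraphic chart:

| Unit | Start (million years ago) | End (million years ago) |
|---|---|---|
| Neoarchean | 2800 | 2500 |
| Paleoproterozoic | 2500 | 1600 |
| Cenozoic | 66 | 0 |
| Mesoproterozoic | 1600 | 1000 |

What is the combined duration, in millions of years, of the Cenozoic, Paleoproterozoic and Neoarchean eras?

Duration is start − end for each: (66 − 0) + (2500 − 1600) + (2800 − 2500).
That is 66 + 900 + 300, which totals 1266 million years.

1266 million years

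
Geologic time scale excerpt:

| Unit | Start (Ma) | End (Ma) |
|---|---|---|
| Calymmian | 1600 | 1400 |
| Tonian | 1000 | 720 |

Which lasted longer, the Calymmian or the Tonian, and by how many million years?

Tonian, by 80 million years

Calymmian: 1600 − 1400 = 200 Myr.
Tonian: 1000 − 720 = 280 Myr.
Difference: 280 − 200 = 80 Myr, so the Tonian was longer.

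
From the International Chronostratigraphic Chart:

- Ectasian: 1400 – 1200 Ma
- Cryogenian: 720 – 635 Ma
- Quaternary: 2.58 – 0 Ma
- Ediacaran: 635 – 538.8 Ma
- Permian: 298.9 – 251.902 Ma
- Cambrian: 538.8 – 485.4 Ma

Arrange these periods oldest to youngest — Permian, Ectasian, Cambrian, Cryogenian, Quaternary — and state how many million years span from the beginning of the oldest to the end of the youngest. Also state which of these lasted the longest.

Ectasian → Cryogenian → Cambrian → Permian → Quaternary; total span 1400 Myr; longest is Ectasian

Start ages (Ma): Ectasian 1400, Cryogenian 720, Cambrian 538.8, Permian 298.9, Quaternary 2.58.
Ordered oldest to youngest: Ectasian, Cryogenian, Cambrian, Permian, Quaternary.
Span = 1400 − 0 = 1400 Myr.
Durations: Cryogenian 85, Ectasian 200, Quaternary 2.58, Cambrian 53.4, Permian 46.998 → longest is Ectasian (200 Myr).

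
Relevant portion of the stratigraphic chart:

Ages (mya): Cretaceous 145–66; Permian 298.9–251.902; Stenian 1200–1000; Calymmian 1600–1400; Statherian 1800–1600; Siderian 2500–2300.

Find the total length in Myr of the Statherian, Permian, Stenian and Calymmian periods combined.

Duration is start − end for each: (1800 − 1600) + (298.9 − 251.902) + (1200 − 1000) + (1600 − 1400).
That is 200 + 46.998 + 200 + 200, which totals 646.998 million years.

646.998 million years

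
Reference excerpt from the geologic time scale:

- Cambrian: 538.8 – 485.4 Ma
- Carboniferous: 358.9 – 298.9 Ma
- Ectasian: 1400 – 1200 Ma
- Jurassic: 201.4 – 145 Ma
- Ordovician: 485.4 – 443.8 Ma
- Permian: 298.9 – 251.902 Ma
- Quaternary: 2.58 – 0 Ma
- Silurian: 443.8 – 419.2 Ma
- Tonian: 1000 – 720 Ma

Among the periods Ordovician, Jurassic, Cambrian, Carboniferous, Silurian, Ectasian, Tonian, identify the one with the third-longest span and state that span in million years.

Carboniferous, 60 million years

Durations: Ordovician 41.6; Jurassic 56.4; Cambrian 53.4; Carboniferous 60; Silurian 24.6; Ectasian 200; Tonian 280 Myr.
Sorted longest-first: Tonian (280), Ectasian (200), Carboniferous (60), Jurassic (56.4), Cambrian (53.4), Ordovician (41.6), Silurian (24.6).
The third longest is Carboniferous at 60 Myr.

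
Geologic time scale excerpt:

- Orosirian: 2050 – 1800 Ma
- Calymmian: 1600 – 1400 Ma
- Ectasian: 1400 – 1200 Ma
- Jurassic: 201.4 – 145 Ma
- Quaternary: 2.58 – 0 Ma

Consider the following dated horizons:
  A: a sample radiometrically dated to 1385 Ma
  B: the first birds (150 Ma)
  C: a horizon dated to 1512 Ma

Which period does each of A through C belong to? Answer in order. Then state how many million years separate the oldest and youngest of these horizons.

A — Ectasian; B — Jurassic; C — Calymmian; span 1362 million years

A: 1385 Ma lies in 1400–1200 Ma, so Ectasian.
B: 150 Ma lies in 201.4–145 Ma, so Jurassic.
C: 1512 Ma lies in 1600–1400 Ma, so Calymmian.
Oldest = 1512 Ma, youngest = 150 Ma → span 1362 Myr.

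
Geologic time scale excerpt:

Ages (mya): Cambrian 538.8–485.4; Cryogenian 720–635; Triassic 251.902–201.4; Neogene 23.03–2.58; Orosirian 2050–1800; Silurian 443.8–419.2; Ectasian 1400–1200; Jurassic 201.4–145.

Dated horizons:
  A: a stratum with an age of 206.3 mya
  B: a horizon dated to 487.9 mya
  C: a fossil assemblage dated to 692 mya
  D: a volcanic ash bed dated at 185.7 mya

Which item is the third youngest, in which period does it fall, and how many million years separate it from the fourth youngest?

B, in the Cambrian; 204.1 million years to C

Sorted youngest-first by Ma: D (185.7), A (206.3), B (487.9), C (692).
The third youngest is B at 487.9 Ma, which lies in 538.8–485.4 Ma: the Cambrian.
The fourth youngest is C at 692 Ma; separation = |487.9 − 692| = 204.1 Myr.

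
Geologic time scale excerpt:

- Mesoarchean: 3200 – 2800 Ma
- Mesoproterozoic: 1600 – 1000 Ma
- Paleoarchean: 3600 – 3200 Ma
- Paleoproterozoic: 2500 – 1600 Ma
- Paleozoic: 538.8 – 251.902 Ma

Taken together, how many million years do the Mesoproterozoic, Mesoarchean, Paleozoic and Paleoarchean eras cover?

1686.898 million years

Each duration: Mesoproterozoic = 600; Mesoarchean = 400; Paleozoic = 286.898; Paleoarchean = 400.
Sum: 600 + 400 + 286.898 + 400 = 1686.898 Myr.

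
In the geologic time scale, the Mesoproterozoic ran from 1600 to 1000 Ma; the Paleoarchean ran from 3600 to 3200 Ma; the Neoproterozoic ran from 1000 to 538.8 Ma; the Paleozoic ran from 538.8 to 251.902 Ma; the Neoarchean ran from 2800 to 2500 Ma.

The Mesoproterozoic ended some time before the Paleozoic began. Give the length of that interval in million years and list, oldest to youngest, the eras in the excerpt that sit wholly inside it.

The Mesoproterozoic closes at 1000 Ma and the Paleozoic opens at 538.8 Ma, so the interval is 1000 − 538.8 = 461.2 Myr.
An era fits inside if it starts at or after 1000 Ma and ends at or before 538.8 Ma; oldest first that gives Neoproterozoic.

461.2 million years; Neoproterozoic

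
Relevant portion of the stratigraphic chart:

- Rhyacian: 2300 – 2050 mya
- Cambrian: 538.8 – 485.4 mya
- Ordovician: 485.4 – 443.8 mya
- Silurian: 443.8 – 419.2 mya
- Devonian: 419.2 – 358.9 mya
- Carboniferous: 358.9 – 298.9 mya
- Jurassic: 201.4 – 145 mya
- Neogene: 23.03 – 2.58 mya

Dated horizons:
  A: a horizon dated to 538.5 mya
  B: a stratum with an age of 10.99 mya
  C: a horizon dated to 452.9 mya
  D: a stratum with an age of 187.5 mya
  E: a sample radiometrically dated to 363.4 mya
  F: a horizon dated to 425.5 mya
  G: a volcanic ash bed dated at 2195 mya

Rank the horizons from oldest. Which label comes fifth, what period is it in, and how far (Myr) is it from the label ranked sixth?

Sorted oldest-first by Ma: G (2195), A (538.5), C (452.9), F (425.5), E (363.4), D (187.5), B (10.99).
The fifth oldest is E at 363.4 Ma, which lies in 419.2–358.9 Ma: the Devonian.
The sixth oldest is D at 187.5 Ma; separation = |363.4 − 187.5| = 175.9 Myr.

E, in the Devonian; 175.9 million years to D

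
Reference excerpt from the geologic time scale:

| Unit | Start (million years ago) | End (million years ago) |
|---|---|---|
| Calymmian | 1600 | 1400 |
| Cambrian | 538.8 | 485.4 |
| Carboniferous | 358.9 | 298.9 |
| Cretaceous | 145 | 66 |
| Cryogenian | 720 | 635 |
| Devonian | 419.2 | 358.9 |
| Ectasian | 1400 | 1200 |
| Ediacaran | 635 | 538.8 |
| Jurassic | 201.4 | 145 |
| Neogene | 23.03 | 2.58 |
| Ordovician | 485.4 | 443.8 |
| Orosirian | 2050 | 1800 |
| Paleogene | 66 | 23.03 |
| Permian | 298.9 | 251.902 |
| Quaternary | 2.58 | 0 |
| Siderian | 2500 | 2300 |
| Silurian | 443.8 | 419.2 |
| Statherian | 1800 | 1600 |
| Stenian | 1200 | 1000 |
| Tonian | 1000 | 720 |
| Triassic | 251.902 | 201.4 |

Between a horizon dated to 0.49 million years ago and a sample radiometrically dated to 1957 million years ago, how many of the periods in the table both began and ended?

The older date is 1957 Ma and the younger is 0.49 Ma.
Periods with start < 1957 and end > 0.49 Ma: Statherian (1800–1600), Calymmian (1600–1400), Ectasian (1400–1200), Stenian (1200–1000), Tonian (1000–720), Cryogenian (720–635), Ediacaran (635–538.8), Cambrian (538.8–485.4), Ordovician (485.4–443.8), Silurian (443.8–419.2), Devonian (419.2–358.9), Carboniferous (358.9–298.9), Permian (298.9–251.902), Triassic (251.902–201.4), Jurassic (201.4–145), Cretaceous (145–66), Paleogene (66–23.03), Neogene (23.03–2.58).
That is 18 complete periods.

18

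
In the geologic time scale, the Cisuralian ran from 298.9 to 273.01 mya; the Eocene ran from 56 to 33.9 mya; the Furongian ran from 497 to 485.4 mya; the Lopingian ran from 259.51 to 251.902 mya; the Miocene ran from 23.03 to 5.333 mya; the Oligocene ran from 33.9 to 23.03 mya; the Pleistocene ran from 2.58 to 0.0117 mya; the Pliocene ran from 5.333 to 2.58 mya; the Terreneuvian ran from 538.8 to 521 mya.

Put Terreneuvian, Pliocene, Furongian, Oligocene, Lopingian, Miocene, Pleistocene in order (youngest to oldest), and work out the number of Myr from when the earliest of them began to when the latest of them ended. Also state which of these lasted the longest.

From the excerpt: Terreneuvian 538.8–521; Pliocene 5.333–2.58; Furongian 497–485.4; Oligocene 33.9–23.03; Lopingian 259.51–251.902; Miocene 23.03–5.333; Pleistocene 2.58–0.0117 (Ma).
Larger Ma is earlier, so the oldest is Terreneuvian and the youngest is Pleistocene; youngest to oldest: Pleistocene, Pliocene, Miocene, Oligocene, Lopingian, Furongian, Terreneuvian.
Oldest start 538.8 minus youngest end 0.0117 gives 538.7883 Myr overall.
Individual lengths (start − end): Terreneuvian 17.8; Oligocene 10.87; Pliocene 2.753; Miocene 17.697; Pleistocene 2.5683; Furongian 11.6; Lopingian 7.608. The largest is Terreneuvian at 17.8 Myr.

Pleistocene → Pliocene → Miocene → Oligocene → Lopingian → Furongian → Terreneuvian; total span 538.7883 Myr; longest is Terreneuvian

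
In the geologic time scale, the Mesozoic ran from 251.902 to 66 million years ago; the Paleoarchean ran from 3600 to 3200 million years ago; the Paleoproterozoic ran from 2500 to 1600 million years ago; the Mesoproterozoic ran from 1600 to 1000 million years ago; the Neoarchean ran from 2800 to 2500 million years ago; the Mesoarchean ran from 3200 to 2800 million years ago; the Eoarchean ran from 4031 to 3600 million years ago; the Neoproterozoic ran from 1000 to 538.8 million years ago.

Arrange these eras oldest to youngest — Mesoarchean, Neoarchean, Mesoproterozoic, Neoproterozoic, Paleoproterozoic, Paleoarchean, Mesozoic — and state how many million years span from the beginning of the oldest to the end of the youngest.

From the excerpt: Mesoarchean 3200–2800; Neoarchean 2800–2500; Mesoproterozoic 1600–1000; Neoproterozoic 1000–538.8; Paleoproterozoic 2500–1600; Paleoarchean 3600–3200; Mesozoic 251.902–66 (Ma).
Larger Ma is earlier, so the oldest is Paleoarchean and the youngest is Mesozoic; oldest to youngest: Paleoarchean, Mesoarchean, Neoarchean, Paleoproterozoic, Mesoproterozoic, Neoproterozoic, Mesozoic.
Oldest start 3600 minus youngest end 66 gives 3534 Myr overall.

Paleoarchean → Mesoarchean → Neoarchean → Paleoproterozoic → Mesoproterozoic → Neoproterozoic → Mesozoic; total span 3534 Myr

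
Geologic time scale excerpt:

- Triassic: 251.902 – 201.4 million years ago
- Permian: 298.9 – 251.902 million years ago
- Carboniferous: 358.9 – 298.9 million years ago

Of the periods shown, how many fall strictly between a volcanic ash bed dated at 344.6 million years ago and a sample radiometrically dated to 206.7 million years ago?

1

344.6 Ma sits inside the Carboniferous (358.9–298.9) and 206.7 Ma inside the Triassic (251.902–201.4); neither of those is wholly between the two dates.
The listed periods lying completely between them are Permian — 1 in all.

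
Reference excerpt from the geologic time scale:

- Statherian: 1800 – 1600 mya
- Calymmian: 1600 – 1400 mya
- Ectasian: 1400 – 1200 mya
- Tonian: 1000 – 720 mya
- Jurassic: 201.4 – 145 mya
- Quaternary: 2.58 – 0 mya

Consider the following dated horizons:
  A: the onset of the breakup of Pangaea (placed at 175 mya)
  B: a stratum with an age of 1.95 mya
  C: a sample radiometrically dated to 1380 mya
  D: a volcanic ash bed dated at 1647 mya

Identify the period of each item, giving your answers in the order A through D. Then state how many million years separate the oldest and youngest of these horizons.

A — Jurassic; B — Quaternary; C — Ectasian; D — Statherian; span 1645.05 million years

A: 175 Ma lies in 201.4–145 Ma, so Jurassic.
B: 1.95 Ma lies in 2.58–0 Ma, so Quaternary.
C: 1380 Ma lies in 1400–1200 Ma, so Ectasian.
D: 1647 Ma lies in 1800–1600 Ma, so Statherian.
Oldest = 1647 Ma, youngest = 1.95 Ma → span 1645.05 Myr.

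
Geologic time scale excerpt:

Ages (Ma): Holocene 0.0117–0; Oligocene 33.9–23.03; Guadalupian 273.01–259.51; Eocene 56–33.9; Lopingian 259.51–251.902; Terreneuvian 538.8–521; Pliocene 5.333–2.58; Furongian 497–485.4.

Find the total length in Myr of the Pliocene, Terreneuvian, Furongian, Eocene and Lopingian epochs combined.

61.861 million years

Duration is start − end for each: (5.333 − 2.58) + (538.8 − 521) + (497 − 485.4) + (56 − 33.9) + (259.51 − 251.902).
That is 2.753 + 17.8 + 11.6 + 22.1 + 7.608, which totals 61.861 million years.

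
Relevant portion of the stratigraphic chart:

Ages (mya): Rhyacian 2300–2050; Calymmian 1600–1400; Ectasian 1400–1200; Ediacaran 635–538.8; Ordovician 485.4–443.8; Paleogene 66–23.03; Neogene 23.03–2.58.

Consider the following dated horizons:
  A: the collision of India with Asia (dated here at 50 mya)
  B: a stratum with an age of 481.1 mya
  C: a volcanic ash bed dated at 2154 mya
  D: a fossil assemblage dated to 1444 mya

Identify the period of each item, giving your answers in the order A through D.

A — Paleogene; B — Ordovician; C — Rhyacian; D — Calymmian

Match each age against the start–end ranges in the excerpt: A = 50 Ma → Paleogene (66–23.03); B = 481.1 Ma → Ordovician (485.4–443.8); C = 2154 Ma → Rhyacian (2300–2050); D = 1444 Ma → Calymmian (1600–1400).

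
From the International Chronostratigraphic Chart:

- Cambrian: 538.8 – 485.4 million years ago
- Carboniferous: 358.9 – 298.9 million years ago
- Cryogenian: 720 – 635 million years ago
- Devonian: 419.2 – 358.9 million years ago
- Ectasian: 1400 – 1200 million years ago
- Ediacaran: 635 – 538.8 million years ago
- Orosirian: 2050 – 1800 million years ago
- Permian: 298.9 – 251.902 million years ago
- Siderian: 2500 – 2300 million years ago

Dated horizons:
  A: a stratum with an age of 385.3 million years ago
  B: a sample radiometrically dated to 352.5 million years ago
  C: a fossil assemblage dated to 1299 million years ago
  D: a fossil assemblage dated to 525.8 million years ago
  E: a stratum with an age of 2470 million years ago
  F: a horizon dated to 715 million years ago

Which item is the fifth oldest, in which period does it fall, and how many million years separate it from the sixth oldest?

A, in the Devonian; 32.8 million years to B

Larger Ma means older, so oldest first: E 2470 > C 1299 > F 715 > D 525.8 > A 385.3 > B 352.5.
Counting 5 along gives A (385.3 Ma); the excerpt puts that inside the Devonian, 419.2–358.9 Ma.
Next in line is B (352.5 Ma), and 385.3 − 352.5 = 32.8 Myr.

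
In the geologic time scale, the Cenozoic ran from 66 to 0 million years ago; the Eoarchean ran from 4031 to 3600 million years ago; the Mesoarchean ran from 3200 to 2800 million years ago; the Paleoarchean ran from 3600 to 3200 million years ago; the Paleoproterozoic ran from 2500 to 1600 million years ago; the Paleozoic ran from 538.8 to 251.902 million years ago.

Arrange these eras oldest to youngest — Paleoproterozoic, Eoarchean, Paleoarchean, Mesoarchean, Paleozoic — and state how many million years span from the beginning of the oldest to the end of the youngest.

Eoarchean → Paleoarchean → Mesoarchean → Paleoproterozoic → Paleozoic; total span 3779.098 Myr

From the excerpt: Paleoproterozoic 2500–1600; Eoarchean 4031–3600; Paleoarchean 3600–3200; Mesoarchean 3200–2800; Paleozoic 538.8–251.902 (Ma).
Larger Ma is earlier, so the oldest is Eoarchean and the youngest is Paleozoic; oldest to youngest: Eoarchean, Paleoarchean, Mesoarchean, Paleoproterozoic, Paleozoic.
Oldest start 4031 minus youngest end 251.902 gives 3779.098 Myr overall.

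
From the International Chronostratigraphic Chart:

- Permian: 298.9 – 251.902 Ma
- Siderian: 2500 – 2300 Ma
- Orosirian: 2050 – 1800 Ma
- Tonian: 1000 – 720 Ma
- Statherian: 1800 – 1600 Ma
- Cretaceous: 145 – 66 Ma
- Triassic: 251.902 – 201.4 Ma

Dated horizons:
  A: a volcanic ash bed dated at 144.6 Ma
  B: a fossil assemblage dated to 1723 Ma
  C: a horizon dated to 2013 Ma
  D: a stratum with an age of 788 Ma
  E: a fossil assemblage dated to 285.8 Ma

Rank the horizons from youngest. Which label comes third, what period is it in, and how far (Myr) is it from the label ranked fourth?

Smaller Ma means younger, so youngest first: A 144.6 < E 285.8 < D 788 < B 1723 < C 2013.
Counting 3 along gives D (788 Ma); the excerpt puts that inside the Tonian, 1000–720 Ma.
Next in line is B (1723 Ma), and 1723 − 788 = 935 Myr.

D, in the Tonian; 935 million years to B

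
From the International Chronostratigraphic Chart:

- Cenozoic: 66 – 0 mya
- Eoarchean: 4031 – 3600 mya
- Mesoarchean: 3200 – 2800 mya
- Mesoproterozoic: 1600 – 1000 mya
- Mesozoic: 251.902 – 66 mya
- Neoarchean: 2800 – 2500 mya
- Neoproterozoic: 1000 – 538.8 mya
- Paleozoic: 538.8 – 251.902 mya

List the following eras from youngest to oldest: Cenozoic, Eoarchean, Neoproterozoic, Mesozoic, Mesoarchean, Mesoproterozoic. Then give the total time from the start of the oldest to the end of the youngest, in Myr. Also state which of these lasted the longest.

From the excerpt: Cenozoic 66–0; Eoarchean 4031–3600; Neoproterozoic 1000–538.8; Mesozoic 251.902–66; Mesoarchean 3200–2800; Mesoproterozoic 1600–1000 (Ma).
Larger Ma is earlier, so the oldest is Eoarchean and the youngest is Cenozoic; youngest to oldest: Cenozoic, Mesozoic, Neoproterozoic, Mesoproterozoic, Mesoarchean, Eoarchean.
Oldest start 4031 minus youngest end 0 gives 4031 Myr overall.
Individual lengths (start − end): Cenozoic 66; Neoproterozoic 461.2; Mesoarchean 400; Eoarchean 431; Mesozoic 185.902; Mesoproterozoic 600. The largest is Mesoproterozoic at 600 Myr.

Cenozoic, Mesozoic, Neoproterozoic, Mesoproterozoic, Mesoarchean, Eoarchean; total span 4031 Myr; longest is Mesoproterozoic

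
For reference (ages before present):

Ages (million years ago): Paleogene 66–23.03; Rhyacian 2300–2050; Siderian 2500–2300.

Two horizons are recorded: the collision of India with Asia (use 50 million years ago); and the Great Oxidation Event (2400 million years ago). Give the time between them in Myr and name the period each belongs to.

Elapsed time: 2400 − 50 = 2350 Myr.
50 Ma lies within 66–23.03 Ma: Paleogene.
2400 Ma lies within 2500–2300 Ma: Siderian.

2350 million years apart; the first in the Paleogene, the second in the Siderian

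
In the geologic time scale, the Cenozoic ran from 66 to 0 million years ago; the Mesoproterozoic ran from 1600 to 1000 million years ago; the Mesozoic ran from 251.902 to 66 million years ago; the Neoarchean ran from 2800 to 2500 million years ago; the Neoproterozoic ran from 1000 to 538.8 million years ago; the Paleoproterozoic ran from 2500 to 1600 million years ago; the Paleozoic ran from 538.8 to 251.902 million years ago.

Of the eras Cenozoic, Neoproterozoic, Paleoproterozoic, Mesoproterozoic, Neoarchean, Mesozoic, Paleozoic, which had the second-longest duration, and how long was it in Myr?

Mesoproterozoic, 600 million years

Durations: Cenozoic 66; Neoproterozoic 461.2; Paleoproterozoic 900; Mesoproterozoic 600; Neoarchean 300; Mesozoic 185.902; Paleozoic 286.898 Myr.
Sorted longest-first: Paleoproterozoic (900), Mesoproterozoic (600), Neoproterozoic (461.2), Neoarchean (300), Paleozoic (286.898), Mesozoic (185.902), Cenozoic (66).
The second longest is Mesoproterozoic at 600 Myr.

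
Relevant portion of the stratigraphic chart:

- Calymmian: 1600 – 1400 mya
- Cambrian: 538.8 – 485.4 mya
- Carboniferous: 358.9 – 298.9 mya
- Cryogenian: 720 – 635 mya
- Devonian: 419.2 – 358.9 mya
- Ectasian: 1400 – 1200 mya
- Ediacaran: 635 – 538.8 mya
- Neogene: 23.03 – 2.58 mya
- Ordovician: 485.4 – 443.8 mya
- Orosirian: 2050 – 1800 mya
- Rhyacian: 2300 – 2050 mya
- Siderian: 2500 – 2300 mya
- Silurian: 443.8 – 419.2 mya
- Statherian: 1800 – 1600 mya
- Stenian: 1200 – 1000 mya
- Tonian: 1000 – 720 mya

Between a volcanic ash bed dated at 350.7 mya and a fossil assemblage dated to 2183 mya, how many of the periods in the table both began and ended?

2183 Ma sits inside the Rhyacian (2300–2050) and 350.7 Ma inside the Carboniferous (358.9–298.9); neither of those is wholly between the two dates.
The listed periods lying completely between them are Orosirian, Statherian, Calymmian, Ectasian, Stenian, Tonian, Cryogenian, Ediacaran, Cambrian, Ordovician, Silurian, Devonian — 12 in all.

12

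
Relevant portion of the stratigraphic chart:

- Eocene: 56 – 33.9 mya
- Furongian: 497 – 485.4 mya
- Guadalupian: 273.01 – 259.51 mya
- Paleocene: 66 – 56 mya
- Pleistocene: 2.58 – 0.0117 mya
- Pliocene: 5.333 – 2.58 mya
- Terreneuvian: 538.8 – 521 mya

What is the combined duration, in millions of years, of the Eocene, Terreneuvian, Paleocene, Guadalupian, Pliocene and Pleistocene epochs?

Duration is start − end for each: (56 − 33.9) + (538.8 − 521) + (66 − 56) + (273.01 − 259.51) + (5.333 − 2.58) + (2.58 − 0.0117).
That is 22.1 + 17.8 + 10 + 13.5 + 2.753 + 2.5683, which totals 68.7213 million years.

68.7213 million years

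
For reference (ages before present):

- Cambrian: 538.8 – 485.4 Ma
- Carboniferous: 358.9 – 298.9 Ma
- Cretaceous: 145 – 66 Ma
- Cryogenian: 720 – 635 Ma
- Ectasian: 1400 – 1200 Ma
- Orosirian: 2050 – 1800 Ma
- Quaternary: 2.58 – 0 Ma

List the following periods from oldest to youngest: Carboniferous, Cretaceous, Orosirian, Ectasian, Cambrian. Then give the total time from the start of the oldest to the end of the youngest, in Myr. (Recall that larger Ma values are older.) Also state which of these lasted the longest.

Orosirian, Ectasian, Cambrian, Carboniferous, Cretaceous; total span 1984 Myr; longest is Orosirian

Start ages (Ma): Orosirian 2050, Ectasian 1400, Cambrian 538.8, Carboniferous 358.9, Cretaceous 145.
Ordered oldest to youngest: Orosirian, Ectasian, Cambrian, Carboniferous, Cretaceous.
Span = 2050 − 66 = 1984 Myr.
Durations: Orosirian 250, Ectasian 200, Carboniferous 60, Cretaceous 79, Cambrian 53.4 → longest is Orosirian (250 Myr).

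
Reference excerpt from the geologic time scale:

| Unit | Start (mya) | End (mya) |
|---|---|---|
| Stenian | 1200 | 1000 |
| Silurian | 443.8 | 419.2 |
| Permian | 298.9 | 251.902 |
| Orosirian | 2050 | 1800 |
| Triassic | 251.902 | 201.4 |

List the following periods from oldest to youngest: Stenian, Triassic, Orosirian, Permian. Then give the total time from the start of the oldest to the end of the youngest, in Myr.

Orosirian → Stenian → Permian → Triassic; total span 1848.6 Myr

Start ages (Ma): Orosirian 2050, Stenian 1200, Permian 298.9, Triassic 251.902.
Ordered oldest to youngest: Orosirian, Stenian, Permian, Triassic.
Span = 2050 − 201.4 = 1848.6 Myr.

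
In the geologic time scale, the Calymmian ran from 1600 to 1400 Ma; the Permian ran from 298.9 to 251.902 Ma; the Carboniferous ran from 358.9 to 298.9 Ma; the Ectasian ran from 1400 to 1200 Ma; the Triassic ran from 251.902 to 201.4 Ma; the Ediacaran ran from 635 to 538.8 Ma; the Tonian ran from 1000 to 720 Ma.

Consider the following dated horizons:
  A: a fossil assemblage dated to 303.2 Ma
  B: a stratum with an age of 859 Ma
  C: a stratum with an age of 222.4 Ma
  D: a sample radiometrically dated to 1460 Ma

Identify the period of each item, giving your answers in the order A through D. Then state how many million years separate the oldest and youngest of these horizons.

Match each age against the start–end ranges in the excerpt: A = 303.2 Ma → Carboniferous (358.9–298.9); B = 859 Ma → Tonian (1000–720); C = 222.4 Ma → Triassic (251.902–201.4); D = 1460 Ma → Calymmian (1600–1400).
The largest age is 1460 Ma and the smallest is 222.4 Ma; their difference is 1237.6 Myr.

A — Carboniferous; B — Tonian; C — Triassic; D — Calymmian; span 1237.6 million years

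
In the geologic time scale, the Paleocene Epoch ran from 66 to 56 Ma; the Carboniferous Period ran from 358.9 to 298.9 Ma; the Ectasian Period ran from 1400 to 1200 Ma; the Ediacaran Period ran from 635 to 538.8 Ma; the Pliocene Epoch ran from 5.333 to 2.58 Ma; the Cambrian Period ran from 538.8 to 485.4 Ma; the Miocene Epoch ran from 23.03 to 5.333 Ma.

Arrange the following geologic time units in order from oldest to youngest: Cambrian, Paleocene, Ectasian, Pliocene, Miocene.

Ectasian, Cambrian, Paleocene, Miocene, Pliocene

The oldest of these is Ectasian (starts 1400 Ma) and the youngest is Pliocene (ends 2.58 Ma).
In between, by decreasing start age: Cambrian (538.8), Paleocene (66), Miocene (23.03).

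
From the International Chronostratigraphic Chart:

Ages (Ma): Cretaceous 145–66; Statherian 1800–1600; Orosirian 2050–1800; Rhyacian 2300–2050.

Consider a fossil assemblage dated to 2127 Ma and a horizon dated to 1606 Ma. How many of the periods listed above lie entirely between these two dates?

1

2127 Ma sits inside the Rhyacian (2300–2050) and 1606 Ma inside the Statherian (1800–1600); neither of those is wholly between the two dates.
The listed periods lying completely between them are Orosirian — 1 in all.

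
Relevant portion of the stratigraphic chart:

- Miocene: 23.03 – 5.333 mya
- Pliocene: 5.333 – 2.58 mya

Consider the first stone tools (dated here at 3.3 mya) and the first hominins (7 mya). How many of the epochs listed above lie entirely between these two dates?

Checking each listed span, none has both start < 7 Ma and end > 3.3 Ma — every epoch straddles one of the two dates or lies outside them — so the count is 0.

0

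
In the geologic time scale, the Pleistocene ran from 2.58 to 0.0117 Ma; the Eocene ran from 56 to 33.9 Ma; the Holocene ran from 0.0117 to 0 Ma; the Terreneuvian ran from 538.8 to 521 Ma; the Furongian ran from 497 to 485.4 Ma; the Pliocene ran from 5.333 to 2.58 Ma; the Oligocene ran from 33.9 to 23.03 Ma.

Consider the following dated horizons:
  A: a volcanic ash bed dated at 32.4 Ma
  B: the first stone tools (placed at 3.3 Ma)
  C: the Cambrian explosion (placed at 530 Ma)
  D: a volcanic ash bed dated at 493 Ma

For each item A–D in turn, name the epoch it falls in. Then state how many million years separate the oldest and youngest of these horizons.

A — Oligocene; B — Pliocene; C — Terreneuvian; D — Furongian; span 526.7 million years

Match each age against the start–end ranges in the excerpt: A = 32.4 Ma → Oligocene (33.9–23.03); B = 3.3 Ma → Pliocene (5.333–2.58); C = 530 Ma → Terreneuvian (538.8–521); D = 493 Ma → Furongian (497–485.4).
The largest age is 530 Ma and the smallest is 3.3 Ma; their difference is 526.7 Myr.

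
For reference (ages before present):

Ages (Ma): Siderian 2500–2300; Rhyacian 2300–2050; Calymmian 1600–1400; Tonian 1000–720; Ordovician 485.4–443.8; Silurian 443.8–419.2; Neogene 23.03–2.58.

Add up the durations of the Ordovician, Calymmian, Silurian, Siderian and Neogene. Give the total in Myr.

Each duration: Ordovician = 41.6; Calymmian = 200; Silurian = 24.6; Siderian = 200; Neogene = 20.45.
Sum: 41.6 + 200 + 24.6 + 200 + 20.45 = 486.65 Myr.

486.65 million years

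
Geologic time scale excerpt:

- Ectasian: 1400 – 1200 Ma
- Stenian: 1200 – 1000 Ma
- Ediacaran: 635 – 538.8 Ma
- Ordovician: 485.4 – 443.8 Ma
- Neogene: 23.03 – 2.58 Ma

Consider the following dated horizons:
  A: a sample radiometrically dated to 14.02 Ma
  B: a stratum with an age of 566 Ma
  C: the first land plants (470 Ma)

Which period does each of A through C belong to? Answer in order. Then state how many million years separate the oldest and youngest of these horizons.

A: 14.02 Ma lies in 23.03–2.58 Ma, so Neogene.
B: 566 Ma lies in 635–538.8 Ma, so Ediacaran.
C: 470 Ma lies in 485.4–443.8 Ma, so Ordovician.
Oldest = 566 Ma, youngest = 14.02 Ma → span 551.98 Myr.

A — Neogene; B — Ediacaran; C — Ordovician; span 551.98 million years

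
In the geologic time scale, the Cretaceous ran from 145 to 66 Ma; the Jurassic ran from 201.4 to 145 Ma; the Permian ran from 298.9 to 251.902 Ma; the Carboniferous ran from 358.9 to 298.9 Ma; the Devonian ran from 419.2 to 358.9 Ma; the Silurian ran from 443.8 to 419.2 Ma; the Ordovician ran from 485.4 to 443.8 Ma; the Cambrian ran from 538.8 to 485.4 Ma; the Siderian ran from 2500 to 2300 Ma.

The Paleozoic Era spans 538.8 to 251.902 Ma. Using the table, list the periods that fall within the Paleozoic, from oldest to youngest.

Periods with both bounds inside 538.8–251.902 Ma: Cambrian (538.8–485.4), Ordovician (485.4–443.8), Silurian (443.8–419.2), Devonian (419.2–358.9), Carboniferous (358.9–298.9), Permian (298.9–251.902).

Cambrian, Ordovician, Silurian, Devonian, Carboniferous, Permian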